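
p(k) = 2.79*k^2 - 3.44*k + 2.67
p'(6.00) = 30.04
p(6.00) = 82.47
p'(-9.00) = -53.66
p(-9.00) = 259.62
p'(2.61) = 11.12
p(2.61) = 12.70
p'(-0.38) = -5.56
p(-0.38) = 4.38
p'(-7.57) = -45.68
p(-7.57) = 188.59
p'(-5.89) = -36.31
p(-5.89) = 119.72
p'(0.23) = -2.16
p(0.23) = 2.03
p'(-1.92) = -14.15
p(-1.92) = 19.56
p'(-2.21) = -15.77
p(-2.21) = 23.90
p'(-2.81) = -19.12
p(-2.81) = 34.37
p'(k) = 5.58*k - 3.44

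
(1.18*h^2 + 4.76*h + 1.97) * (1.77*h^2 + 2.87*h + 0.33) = 2.0886*h^4 + 11.8118*h^3 + 17.5375*h^2 + 7.2247*h + 0.6501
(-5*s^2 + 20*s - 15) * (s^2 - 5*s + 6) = -5*s^4 + 45*s^3 - 145*s^2 + 195*s - 90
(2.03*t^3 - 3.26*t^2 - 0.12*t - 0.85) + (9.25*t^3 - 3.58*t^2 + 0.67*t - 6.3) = 11.28*t^3 - 6.84*t^2 + 0.55*t - 7.15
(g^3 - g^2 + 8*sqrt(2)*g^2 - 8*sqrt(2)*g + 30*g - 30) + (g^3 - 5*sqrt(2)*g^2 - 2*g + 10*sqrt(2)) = 2*g^3 - g^2 + 3*sqrt(2)*g^2 - 8*sqrt(2)*g + 28*g - 30 + 10*sqrt(2)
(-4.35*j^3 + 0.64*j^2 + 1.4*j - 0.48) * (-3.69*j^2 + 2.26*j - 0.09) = 16.0515*j^5 - 12.1926*j^4 - 3.3281*j^3 + 4.8776*j^2 - 1.2108*j + 0.0432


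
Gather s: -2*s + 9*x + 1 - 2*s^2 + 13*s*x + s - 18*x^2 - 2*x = -2*s^2 + s*(13*x - 1) - 18*x^2 + 7*x + 1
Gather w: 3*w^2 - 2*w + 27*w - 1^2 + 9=3*w^2 + 25*w + 8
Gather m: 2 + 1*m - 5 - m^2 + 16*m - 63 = -m^2 + 17*m - 66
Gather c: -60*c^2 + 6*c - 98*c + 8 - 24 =-60*c^2 - 92*c - 16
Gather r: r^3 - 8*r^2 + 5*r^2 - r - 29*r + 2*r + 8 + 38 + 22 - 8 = r^3 - 3*r^2 - 28*r + 60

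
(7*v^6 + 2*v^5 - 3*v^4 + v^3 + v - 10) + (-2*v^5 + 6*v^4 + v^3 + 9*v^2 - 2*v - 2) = 7*v^6 + 3*v^4 + 2*v^3 + 9*v^2 - v - 12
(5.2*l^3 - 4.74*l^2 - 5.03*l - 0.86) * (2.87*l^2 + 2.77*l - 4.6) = 14.924*l^5 + 0.800199999999998*l^4 - 51.4859*l^3 + 5.4027*l^2 + 20.7558*l + 3.956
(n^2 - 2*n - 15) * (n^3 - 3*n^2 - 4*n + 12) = n^5 - 5*n^4 - 13*n^3 + 65*n^2 + 36*n - 180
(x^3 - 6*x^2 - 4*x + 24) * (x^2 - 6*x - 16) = x^5 - 12*x^4 + 16*x^3 + 144*x^2 - 80*x - 384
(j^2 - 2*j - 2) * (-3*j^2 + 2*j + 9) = -3*j^4 + 8*j^3 + 11*j^2 - 22*j - 18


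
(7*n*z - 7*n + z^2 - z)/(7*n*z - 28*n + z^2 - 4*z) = (z - 1)/(z - 4)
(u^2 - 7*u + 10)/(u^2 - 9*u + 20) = (u - 2)/(u - 4)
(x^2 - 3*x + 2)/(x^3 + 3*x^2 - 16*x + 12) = 1/(x + 6)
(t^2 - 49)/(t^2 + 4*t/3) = 3*(t^2 - 49)/(t*(3*t + 4))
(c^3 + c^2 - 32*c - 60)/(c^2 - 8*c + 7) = (c^3 + c^2 - 32*c - 60)/(c^2 - 8*c + 7)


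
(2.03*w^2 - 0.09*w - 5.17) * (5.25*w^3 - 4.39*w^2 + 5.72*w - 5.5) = 10.6575*w^5 - 9.3842*w^4 - 15.1358*w^3 + 11.0165*w^2 - 29.0774*w + 28.435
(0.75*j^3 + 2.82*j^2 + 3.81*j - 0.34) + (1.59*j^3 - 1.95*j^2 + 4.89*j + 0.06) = 2.34*j^3 + 0.87*j^2 + 8.7*j - 0.28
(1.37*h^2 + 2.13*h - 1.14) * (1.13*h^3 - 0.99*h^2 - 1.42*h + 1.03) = 1.5481*h^5 + 1.0506*h^4 - 5.3423*h^3 - 0.4849*h^2 + 3.8127*h - 1.1742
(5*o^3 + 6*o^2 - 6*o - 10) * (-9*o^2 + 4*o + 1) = -45*o^5 - 34*o^4 + 83*o^3 + 72*o^2 - 46*o - 10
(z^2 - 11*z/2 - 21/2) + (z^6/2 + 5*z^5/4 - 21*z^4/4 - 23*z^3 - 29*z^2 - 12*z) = z^6/2 + 5*z^5/4 - 21*z^4/4 - 23*z^3 - 28*z^2 - 35*z/2 - 21/2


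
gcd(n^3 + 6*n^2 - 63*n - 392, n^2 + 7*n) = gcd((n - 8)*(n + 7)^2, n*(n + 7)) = n + 7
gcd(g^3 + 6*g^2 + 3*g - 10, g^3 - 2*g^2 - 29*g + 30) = g^2 + 4*g - 5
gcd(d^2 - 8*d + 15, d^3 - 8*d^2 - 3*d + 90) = d - 5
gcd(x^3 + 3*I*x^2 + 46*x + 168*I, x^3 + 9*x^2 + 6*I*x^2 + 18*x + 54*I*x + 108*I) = x + 6*I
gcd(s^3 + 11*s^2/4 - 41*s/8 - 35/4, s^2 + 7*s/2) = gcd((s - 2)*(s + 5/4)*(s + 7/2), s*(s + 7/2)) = s + 7/2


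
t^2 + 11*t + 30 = (t + 5)*(t + 6)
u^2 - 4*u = u*(u - 4)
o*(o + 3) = o^2 + 3*o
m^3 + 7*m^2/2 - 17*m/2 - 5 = (m - 2)*(m + 1/2)*(m + 5)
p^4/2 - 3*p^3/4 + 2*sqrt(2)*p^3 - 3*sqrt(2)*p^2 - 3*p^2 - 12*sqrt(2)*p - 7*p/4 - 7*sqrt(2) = (p/2 + 1/2)*(p - 7/2)*(p + 1)*(p + 4*sqrt(2))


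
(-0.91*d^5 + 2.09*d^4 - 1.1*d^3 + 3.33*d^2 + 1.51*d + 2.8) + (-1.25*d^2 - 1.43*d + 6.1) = -0.91*d^5 + 2.09*d^4 - 1.1*d^3 + 2.08*d^2 + 0.0800000000000001*d + 8.9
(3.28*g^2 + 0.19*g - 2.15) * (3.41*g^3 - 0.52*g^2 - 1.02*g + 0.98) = 11.1848*g^5 - 1.0577*g^4 - 10.7759*g^3 + 4.1386*g^2 + 2.3792*g - 2.107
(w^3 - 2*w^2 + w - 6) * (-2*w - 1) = -2*w^4 + 3*w^3 + 11*w + 6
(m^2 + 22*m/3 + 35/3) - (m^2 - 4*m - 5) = 34*m/3 + 50/3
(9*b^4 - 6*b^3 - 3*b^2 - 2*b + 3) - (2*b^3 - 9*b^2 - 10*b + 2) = 9*b^4 - 8*b^3 + 6*b^2 + 8*b + 1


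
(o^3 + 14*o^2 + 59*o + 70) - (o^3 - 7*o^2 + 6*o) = 21*o^2 + 53*o + 70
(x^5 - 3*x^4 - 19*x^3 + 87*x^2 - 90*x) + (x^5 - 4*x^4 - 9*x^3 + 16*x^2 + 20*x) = 2*x^5 - 7*x^4 - 28*x^3 + 103*x^2 - 70*x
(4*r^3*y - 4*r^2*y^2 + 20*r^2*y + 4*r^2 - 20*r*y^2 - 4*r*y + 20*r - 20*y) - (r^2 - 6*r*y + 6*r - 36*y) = 4*r^3*y - 4*r^2*y^2 + 20*r^2*y + 3*r^2 - 20*r*y^2 + 2*r*y + 14*r + 16*y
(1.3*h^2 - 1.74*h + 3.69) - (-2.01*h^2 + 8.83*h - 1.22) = 3.31*h^2 - 10.57*h + 4.91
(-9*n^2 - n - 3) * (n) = -9*n^3 - n^2 - 3*n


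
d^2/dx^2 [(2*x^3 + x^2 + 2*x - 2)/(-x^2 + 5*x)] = 2*(-57*x^3 + 6*x^2 - 30*x + 50)/(x^3*(x^3 - 15*x^2 + 75*x - 125))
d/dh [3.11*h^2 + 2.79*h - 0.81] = 6.22*h + 2.79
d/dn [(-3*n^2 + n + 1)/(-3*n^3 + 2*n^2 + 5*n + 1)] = (-9*n^4 + 6*n^3 - 8*n^2 - 10*n - 4)/(9*n^6 - 12*n^5 - 26*n^4 + 14*n^3 + 29*n^2 + 10*n + 1)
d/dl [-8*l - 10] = -8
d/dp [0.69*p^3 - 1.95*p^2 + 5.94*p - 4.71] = 2.07*p^2 - 3.9*p + 5.94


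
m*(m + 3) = m^2 + 3*m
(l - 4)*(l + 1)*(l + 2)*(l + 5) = l^4 + 4*l^3 - 15*l^2 - 58*l - 40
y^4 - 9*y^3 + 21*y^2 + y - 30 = (y - 5)*(y - 3)*(y - 2)*(y + 1)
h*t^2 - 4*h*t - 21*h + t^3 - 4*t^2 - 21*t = (h + t)*(t - 7)*(t + 3)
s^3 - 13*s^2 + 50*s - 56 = (s - 7)*(s - 4)*(s - 2)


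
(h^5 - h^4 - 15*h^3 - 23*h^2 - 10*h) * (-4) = -4*h^5 + 4*h^4 + 60*h^3 + 92*h^2 + 40*h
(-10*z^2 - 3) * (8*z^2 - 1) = -80*z^4 - 14*z^2 + 3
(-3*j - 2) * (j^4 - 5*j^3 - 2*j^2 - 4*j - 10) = -3*j^5 + 13*j^4 + 16*j^3 + 16*j^2 + 38*j + 20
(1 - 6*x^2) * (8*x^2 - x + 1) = -48*x^4 + 6*x^3 + 2*x^2 - x + 1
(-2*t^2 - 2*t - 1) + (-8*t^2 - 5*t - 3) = -10*t^2 - 7*t - 4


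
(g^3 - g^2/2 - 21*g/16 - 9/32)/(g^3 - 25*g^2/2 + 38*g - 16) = (32*g^3 - 16*g^2 - 42*g - 9)/(16*(2*g^3 - 25*g^2 + 76*g - 32))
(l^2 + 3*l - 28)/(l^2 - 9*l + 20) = (l + 7)/(l - 5)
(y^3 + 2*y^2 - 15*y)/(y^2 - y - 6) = y*(y + 5)/(y + 2)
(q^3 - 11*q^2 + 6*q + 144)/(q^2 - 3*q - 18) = q - 8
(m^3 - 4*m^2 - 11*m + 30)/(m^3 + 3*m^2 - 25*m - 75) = (m - 2)/(m + 5)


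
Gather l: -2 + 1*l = l - 2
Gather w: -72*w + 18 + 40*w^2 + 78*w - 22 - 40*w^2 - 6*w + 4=0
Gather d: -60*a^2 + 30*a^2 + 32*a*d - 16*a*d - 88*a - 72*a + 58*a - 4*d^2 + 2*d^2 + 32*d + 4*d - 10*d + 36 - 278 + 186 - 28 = -30*a^2 - 102*a - 2*d^2 + d*(16*a + 26) - 84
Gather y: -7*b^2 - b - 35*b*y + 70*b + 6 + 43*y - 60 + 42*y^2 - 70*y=-7*b^2 + 69*b + 42*y^2 + y*(-35*b - 27) - 54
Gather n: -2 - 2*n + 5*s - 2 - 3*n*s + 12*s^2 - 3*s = n*(-3*s - 2) + 12*s^2 + 2*s - 4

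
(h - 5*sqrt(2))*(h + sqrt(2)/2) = h^2 - 9*sqrt(2)*h/2 - 5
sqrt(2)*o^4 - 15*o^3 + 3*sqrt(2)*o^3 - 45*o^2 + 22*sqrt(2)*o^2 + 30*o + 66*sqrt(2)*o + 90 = (o + 3)*(o - 5*sqrt(2))*(o - 3*sqrt(2))*(sqrt(2)*o + 1)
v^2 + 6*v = v*(v + 6)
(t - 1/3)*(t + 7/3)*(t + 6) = t^3 + 8*t^2 + 101*t/9 - 14/3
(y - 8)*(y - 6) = y^2 - 14*y + 48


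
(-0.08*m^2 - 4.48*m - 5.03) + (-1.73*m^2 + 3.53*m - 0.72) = -1.81*m^2 - 0.950000000000001*m - 5.75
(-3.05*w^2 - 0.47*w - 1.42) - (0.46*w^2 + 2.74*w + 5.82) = -3.51*w^2 - 3.21*w - 7.24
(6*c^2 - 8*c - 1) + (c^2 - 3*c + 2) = 7*c^2 - 11*c + 1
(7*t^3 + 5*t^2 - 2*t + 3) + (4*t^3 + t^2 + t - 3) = 11*t^3 + 6*t^2 - t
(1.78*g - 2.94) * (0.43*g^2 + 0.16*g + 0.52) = 0.7654*g^3 - 0.9794*g^2 + 0.4552*g - 1.5288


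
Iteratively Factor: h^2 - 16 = (h + 4)*(h - 4)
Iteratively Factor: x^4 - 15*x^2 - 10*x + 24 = (x + 2)*(x^3 - 2*x^2 - 11*x + 12) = (x - 4)*(x + 2)*(x^2 + 2*x - 3) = (x - 4)*(x + 2)*(x + 3)*(x - 1)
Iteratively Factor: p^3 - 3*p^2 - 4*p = (p - 4)*(p^2 + p) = (p - 4)*(p + 1)*(p)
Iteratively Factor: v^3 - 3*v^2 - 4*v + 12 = (v - 3)*(v^2 - 4) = (v - 3)*(v - 2)*(v + 2)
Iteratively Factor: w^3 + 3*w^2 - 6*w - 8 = (w - 2)*(w^2 + 5*w + 4) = (w - 2)*(w + 4)*(w + 1)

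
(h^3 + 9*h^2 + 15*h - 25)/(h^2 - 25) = (h^2 + 4*h - 5)/(h - 5)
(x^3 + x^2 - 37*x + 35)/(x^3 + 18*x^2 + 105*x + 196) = (x^2 - 6*x + 5)/(x^2 + 11*x + 28)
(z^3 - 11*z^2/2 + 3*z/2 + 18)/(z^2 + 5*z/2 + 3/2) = (z^2 - 7*z + 12)/(z + 1)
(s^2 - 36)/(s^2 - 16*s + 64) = (s^2 - 36)/(s^2 - 16*s + 64)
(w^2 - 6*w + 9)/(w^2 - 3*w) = (w - 3)/w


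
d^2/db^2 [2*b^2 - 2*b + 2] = 4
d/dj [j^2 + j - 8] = 2*j + 1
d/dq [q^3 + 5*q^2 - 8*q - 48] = 3*q^2 + 10*q - 8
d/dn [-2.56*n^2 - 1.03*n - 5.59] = -5.12*n - 1.03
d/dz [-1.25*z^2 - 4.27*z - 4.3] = -2.5*z - 4.27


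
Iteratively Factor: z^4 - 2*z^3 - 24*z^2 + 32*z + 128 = (z + 4)*(z^3 - 6*z^2 + 32) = (z - 4)*(z + 4)*(z^2 - 2*z - 8) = (z - 4)^2*(z + 4)*(z + 2)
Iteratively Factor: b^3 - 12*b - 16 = (b - 4)*(b^2 + 4*b + 4) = (b - 4)*(b + 2)*(b + 2)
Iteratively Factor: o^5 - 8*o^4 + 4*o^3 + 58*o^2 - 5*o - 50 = (o - 5)*(o^4 - 3*o^3 - 11*o^2 + 3*o + 10) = (o - 5)*(o - 1)*(o^3 - 2*o^2 - 13*o - 10) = (o - 5)*(o - 1)*(o + 2)*(o^2 - 4*o - 5) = (o - 5)^2*(o - 1)*(o + 2)*(o + 1)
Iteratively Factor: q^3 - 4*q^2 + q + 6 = (q + 1)*(q^2 - 5*q + 6) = (q - 3)*(q + 1)*(q - 2)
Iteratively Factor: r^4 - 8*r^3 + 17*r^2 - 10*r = (r - 5)*(r^3 - 3*r^2 + 2*r) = (r - 5)*(r - 2)*(r^2 - r) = r*(r - 5)*(r - 2)*(r - 1)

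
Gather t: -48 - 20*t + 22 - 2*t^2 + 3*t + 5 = -2*t^2 - 17*t - 21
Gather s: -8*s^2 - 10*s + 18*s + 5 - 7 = -8*s^2 + 8*s - 2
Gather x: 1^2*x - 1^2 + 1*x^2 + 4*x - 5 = x^2 + 5*x - 6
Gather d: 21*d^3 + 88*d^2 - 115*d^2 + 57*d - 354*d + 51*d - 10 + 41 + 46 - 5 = 21*d^3 - 27*d^2 - 246*d + 72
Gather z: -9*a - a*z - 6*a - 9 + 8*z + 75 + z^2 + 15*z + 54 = -15*a + z^2 + z*(23 - a) + 120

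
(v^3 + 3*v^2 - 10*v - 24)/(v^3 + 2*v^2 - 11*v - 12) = (v + 2)/(v + 1)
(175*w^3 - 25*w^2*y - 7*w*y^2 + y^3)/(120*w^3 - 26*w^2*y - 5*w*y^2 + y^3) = (35*w^2 - 12*w*y + y^2)/(24*w^2 - 10*w*y + y^2)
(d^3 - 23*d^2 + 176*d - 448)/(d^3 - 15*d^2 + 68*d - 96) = (d^2 - 15*d + 56)/(d^2 - 7*d + 12)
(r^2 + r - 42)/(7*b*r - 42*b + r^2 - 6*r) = (r + 7)/(7*b + r)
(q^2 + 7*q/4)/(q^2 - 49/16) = 4*q/(4*q - 7)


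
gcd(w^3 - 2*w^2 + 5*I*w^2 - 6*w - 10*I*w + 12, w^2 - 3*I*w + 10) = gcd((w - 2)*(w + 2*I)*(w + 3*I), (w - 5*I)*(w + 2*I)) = w + 2*I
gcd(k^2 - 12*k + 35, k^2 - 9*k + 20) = k - 5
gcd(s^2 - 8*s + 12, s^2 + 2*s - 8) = s - 2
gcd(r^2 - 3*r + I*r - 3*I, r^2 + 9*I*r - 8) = r + I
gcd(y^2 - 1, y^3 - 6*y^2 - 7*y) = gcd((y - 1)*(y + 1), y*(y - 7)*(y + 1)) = y + 1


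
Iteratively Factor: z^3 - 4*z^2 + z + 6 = (z - 2)*(z^2 - 2*z - 3) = (z - 3)*(z - 2)*(z + 1)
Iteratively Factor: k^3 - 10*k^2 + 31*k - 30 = (k - 2)*(k^2 - 8*k + 15) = (k - 3)*(k - 2)*(k - 5)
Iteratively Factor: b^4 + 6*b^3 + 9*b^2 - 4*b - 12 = (b - 1)*(b^3 + 7*b^2 + 16*b + 12) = (b - 1)*(b + 2)*(b^2 + 5*b + 6) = (b - 1)*(b + 2)^2*(b + 3)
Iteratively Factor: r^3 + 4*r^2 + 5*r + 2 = (r + 1)*(r^2 + 3*r + 2) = (r + 1)*(r + 2)*(r + 1)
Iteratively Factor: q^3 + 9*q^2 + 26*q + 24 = (q + 3)*(q^2 + 6*q + 8) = (q + 3)*(q + 4)*(q + 2)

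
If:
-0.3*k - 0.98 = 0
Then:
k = -3.27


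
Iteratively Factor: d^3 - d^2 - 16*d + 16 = (d - 4)*(d^2 + 3*d - 4) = (d - 4)*(d - 1)*(d + 4)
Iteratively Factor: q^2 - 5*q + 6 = (q - 2)*(q - 3)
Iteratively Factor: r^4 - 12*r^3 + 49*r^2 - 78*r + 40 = (r - 5)*(r^3 - 7*r^2 + 14*r - 8) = (r - 5)*(r - 2)*(r^2 - 5*r + 4) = (r - 5)*(r - 2)*(r - 1)*(r - 4)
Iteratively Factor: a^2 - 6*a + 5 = (a - 5)*(a - 1)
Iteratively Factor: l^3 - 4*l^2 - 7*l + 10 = (l - 1)*(l^2 - 3*l - 10) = (l - 5)*(l - 1)*(l + 2)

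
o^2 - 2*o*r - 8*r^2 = (o - 4*r)*(o + 2*r)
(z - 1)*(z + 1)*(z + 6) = z^3 + 6*z^2 - z - 6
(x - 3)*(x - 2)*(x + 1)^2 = x^4 - 3*x^3 - 3*x^2 + 7*x + 6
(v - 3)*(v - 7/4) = v^2 - 19*v/4 + 21/4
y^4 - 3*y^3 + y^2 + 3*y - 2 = (y - 2)*(y - 1)^2*(y + 1)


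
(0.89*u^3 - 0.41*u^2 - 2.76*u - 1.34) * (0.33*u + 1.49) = 0.2937*u^4 + 1.1908*u^3 - 1.5217*u^2 - 4.5546*u - 1.9966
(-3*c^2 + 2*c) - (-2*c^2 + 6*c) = -c^2 - 4*c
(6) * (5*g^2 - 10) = 30*g^2 - 60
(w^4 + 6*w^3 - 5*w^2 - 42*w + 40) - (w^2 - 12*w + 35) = w^4 + 6*w^3 - 6*w^2 - 30*w + 5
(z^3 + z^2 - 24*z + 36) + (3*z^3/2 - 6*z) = 5*z^3/2 + z^2 - 30*z + 36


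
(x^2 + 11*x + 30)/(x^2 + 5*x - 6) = (x + 5)/(x - 1)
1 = 1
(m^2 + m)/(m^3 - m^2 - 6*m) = (m + 1)/(m^2 - m - 6)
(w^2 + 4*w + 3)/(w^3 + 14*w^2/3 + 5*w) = 3*(w + 1)/(w*(3*w + 5))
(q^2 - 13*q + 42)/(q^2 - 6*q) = (q - 7)/q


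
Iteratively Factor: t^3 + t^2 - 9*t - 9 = (t + 3)*(t^2 - 2*t - 3) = (t + 1)*(t + 3)*(t - 3)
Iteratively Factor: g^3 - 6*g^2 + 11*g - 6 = (g - 1)*(g^2 - 5*g + 6) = (g - 2)*(g - 1)*(g - 3)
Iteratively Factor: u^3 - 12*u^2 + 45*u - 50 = (u - 2)*(u^2 - 10*u + 25) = (u - 5)*(u - 2)*(u - 5)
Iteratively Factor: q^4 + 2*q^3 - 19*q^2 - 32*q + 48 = (q - 4)*(q^3 + 6*q^2 + 5*q - 12) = (q - 4)*(q + 4)*(q^2 + 2*q - 3) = (q - 4)*(q + 3)*(q + 4)*(q - 1)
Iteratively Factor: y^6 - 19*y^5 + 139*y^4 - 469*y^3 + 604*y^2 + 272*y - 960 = (y - 3)*(y^5 - 16*y^4 + 91*y^3 - 196*y^2 + 16*y + 320) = (y - 4)*(y - 3)*(y^4 - 12*y^3 + 43*y^2 - 24*y - 80) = (y - 4)^2*(y - 3)*(y^3 - 8*y^2 + 11*y + 20) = (y - 4)^3*(y - 3)*(y^2 - 4*y - 5) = (y - 4)^3*(y - 3)*(y + 1)*(y - 5)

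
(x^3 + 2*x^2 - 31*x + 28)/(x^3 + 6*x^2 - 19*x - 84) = (x - 1)/(x + 3)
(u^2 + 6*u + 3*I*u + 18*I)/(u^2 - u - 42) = (u + 3*I)/(u - 7)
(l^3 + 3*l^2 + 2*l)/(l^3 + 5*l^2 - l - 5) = l*(l + 2)/(l^2 + 4*l - 5)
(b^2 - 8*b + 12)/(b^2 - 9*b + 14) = (b - 6)/(b - 7)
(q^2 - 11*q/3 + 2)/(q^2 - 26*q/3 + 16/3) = (q - 3)/(q - 8)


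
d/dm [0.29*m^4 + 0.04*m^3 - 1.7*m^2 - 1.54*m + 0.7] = 1.16*m^3 + 0.12*m^2 - 3.4*m - 1.54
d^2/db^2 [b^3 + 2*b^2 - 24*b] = 6*b + 4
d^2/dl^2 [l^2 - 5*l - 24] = 2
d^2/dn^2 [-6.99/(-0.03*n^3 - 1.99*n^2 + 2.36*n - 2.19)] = (-(1.2582*n + 27.8202)*(0.03*n^3 + 1.99*n^2 - 2.36*n + 2.19) + 6.99*(0.09*n^2 + 3.98*n - 2.36)*(0.18*n^2 + 7.96*n - 4.72))/(0.03*n^3 + 1.99*n^2 - 2.36*n + 2.19)^3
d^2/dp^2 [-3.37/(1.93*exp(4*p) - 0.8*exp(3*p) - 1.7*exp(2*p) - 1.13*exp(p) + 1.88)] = (3.37*(-15.44*exp(3*p) + 4.8*exp(2*p) + 6.8*exp(p) + 2.26)*(-7.72*exp(3*p) + 2.4*exp(2*p) + 3.4*exp(p) + 1.13)*exp(p) + (104.0656*exp(3*p) - 24.264*exp(2*p) - 22.916*exp(p) - 3.8081)*(-1.93*exp(4*p) + 0.8*exp(3*p) + 1.7*exp(2*p) + 1.13*exp(p) - 1.88))*exp(p)/(-1.93*exp(4*p) + 0.8*exp(3*p) + 1.7*exp(2*p) + 1.13*exp(p) - 1.88)^3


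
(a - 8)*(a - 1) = a^2 - 9*a + 8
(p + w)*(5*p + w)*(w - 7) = 5*p^2*w - 35*p^2 + 6*p*w^2 - 42*p*w + w^3 - 7*w^2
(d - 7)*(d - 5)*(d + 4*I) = d^3 - 12*d^2 + 4*I*d^2 + 35*d - 48*I*d + 140*I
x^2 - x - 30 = (x - 6)*(x + 5)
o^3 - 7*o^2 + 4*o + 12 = (o - 6)*(o - 2)*(o + 1)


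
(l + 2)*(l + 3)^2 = l^3 + 8*l^2 + 21*l + 18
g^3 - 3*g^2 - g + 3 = (g - 3)*(g - 1)*(g + 1)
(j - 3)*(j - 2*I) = j^2 - 3*j - 2*I*j + 6*I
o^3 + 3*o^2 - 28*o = o*(o - 4)*(o + 7)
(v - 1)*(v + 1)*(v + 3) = v^3 + 3*v^2 - v - 3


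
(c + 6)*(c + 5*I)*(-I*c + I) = -I*c^3 + 5*c^2 - 5*I*c^2 + 25*c + 6*I*c - 30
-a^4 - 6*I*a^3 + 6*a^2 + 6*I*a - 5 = (a + I)*(a + 5*I)*(-I*a - I)*(-I*a + I)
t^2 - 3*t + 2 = (t - 2)*(t - 1)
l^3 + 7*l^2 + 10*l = l*(l + 2)*(l + 5)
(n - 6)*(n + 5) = n^2 - n - 30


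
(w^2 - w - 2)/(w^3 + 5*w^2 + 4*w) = (w - 2)/(w*(w + 4))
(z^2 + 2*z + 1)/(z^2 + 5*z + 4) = (z + 1)/(z + 4)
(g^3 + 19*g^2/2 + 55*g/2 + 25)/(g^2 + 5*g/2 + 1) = (2*g^2 + 15*g + 25)/(2*g + 1)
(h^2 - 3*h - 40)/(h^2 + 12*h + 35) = (h - 8)/(h + 7)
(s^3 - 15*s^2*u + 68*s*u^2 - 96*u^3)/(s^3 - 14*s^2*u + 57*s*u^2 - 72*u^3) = (s - 4*u)/(s - 3*u)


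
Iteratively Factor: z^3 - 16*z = (z)*(z^2 - 16) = z*(z + 4)*(z - 4)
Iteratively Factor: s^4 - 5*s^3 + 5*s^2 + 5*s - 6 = (s + 1)*(s^3 - 6*s^2 + 11*s - 6) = (s - 1)*(s + 1)*(s^2 - 5*s + 6) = (s - 3)*(s - 1)*(s + 1)*(s - 2)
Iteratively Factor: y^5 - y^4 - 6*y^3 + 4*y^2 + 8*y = (y + 1)*(y^4 - 2*y^3 - 4*y^2 + 8*y) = y*(y + 1)*(y^3 - 2*y^2 - 4*y + 8) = y*(y - 2)*(y + 1)*(y^2 - 4) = y*(y - 2)^2*(y + 1)*(y + 2)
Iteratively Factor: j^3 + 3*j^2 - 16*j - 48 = (j - 4)*(j^2 + 7*j + 12) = (j - 4)*(j + 3)*(j + 4)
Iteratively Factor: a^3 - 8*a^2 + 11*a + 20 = (a + 1)*(a^2 - 9*a + 20) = (a - 5)*(a + 1)*(a - 4)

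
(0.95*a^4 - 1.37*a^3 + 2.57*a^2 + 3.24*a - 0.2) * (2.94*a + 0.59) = 2.793*a^5 - 3.4673*a^4 + 6.7475*a^3 + 11.0419*a^2 + 1.3236*a - 0.118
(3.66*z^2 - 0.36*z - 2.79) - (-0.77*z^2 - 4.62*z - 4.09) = 4.43*z^2 + 4.26*z + 1.3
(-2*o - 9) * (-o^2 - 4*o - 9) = 2*o^3 + 17*o^2 + 54*o + 81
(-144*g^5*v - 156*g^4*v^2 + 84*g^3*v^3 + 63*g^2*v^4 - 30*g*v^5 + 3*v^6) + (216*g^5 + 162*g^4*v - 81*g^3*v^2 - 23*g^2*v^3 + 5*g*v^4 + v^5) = -144*g^5*v + 216*g^5 - 156*g^4*v^2 + 162*g^4*v + 84*g^3*v^3 - 81*g^3*v^2 + 63*g^2*v^4 - 23*g^2*v^3 - 30*g*v^5 + 5*g*v^4 + 3*v^6 + v^5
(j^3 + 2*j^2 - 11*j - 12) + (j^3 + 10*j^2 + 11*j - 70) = 2*j^3 + 12*j^2 - 82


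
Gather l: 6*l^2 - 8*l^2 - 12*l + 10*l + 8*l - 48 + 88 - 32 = -2*l^2 + 6*l + 8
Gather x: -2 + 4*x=4*x - 2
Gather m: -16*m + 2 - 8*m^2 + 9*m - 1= -8*m^2 - 7*m + 1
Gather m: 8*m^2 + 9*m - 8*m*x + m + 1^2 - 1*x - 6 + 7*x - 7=8*m^2 + m*(10 - 8*x) + 6*x - 12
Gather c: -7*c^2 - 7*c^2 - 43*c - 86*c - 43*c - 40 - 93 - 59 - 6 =-14*c^2 - 172*c - 198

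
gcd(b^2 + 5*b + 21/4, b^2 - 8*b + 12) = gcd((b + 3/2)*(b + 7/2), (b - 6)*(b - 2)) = 1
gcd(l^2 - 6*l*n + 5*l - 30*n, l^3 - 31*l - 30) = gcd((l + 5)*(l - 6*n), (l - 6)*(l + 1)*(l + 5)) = l + 5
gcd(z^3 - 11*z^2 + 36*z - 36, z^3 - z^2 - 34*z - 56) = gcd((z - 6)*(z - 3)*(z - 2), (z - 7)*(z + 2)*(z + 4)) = 1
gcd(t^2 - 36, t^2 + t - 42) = t - 6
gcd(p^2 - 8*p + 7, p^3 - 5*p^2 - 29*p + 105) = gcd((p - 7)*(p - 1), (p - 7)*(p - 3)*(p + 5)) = p - 7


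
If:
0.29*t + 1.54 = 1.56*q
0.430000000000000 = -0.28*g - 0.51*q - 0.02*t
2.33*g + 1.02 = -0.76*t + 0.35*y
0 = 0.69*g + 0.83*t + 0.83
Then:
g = -4.44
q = 1.49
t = 2.69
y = -20.78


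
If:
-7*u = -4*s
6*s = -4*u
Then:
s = 0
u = 0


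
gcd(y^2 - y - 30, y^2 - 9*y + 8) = 1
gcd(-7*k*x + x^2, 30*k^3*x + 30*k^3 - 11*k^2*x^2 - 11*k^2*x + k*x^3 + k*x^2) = 1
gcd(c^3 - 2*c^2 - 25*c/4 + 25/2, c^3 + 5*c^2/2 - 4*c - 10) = c^2 + c/2 - 5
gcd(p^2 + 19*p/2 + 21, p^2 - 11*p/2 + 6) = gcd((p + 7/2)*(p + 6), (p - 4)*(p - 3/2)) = 1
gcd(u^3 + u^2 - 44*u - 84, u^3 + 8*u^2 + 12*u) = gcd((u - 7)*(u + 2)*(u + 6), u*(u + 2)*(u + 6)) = u^2 + 8*u + 12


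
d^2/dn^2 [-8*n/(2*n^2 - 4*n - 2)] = 8*(4*n*(n - 1)^2 + (3*n - 2)*(-n^2 + 2*n + 1))/(-n^2 + 2*n + 1)^3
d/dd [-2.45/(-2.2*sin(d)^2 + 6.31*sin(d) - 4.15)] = (15.4595 - 10.78*sin(d))*cos(d)/(2.2*sin(d)^2 - 6.31*sin(d) + 4.15)^2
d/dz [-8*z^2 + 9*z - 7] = 9 - 16*z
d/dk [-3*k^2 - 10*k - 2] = -6*k - 10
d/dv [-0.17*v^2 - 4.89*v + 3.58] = -0.34*v - 4.89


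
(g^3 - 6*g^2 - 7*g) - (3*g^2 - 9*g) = g^3 - 9*g^2 + 2*g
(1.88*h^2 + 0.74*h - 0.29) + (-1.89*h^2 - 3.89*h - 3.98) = -0.01*h^2 - 3.15*h - 4.27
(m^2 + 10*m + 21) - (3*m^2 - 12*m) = -2*m^2 + 22*m + 21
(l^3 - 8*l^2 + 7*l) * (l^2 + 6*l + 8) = l^5 - 2*l^4 - 33*l^3 - 22*l^2 + 56*l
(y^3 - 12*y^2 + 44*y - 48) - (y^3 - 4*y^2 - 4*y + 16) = -8*y^2 + 48*y - 64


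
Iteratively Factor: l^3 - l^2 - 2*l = (l)*(l^2 - l - 2) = l*(l + 1)*(l - 2)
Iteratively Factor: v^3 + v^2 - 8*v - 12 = (v + 2)*(v^2 - v - 6) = (v + 2)^2*(v - 3)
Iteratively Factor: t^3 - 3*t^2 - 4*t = (t + 1)*(t^2 - 4*t) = t*(t + 1)*(t - 4)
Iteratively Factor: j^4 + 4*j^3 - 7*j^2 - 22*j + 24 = (j - 2)*(j^3 + 6*j^2 + 5*j - 12) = (j - 2)*(j + 4)*(j^2 + 2*j - 3) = (j - 2)*(j + 3)*(j + 4)*(j - 1)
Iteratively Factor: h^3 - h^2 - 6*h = (h)*(h^2 - h - 6) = h*(h + 2)*(h - 3)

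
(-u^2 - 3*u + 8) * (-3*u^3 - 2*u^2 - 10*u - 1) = 3*u^5 + 11*u^4 - 8*u^3 + 15*u^2 - 77*u - 8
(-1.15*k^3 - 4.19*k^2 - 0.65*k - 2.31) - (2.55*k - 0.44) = -1.15*k^3 - 4.19*k^2 - 3.2*k - 1.87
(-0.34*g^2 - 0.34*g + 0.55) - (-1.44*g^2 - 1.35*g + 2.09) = 1.1*g^2 + 1.01*g - 1.54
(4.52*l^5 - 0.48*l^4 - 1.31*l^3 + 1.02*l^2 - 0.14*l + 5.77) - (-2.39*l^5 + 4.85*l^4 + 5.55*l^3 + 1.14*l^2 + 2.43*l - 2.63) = 6.91*l^5 - 5.33*l^4 - 6.86*l^3 - 0.12*l^2 - 2.57*l + 8.4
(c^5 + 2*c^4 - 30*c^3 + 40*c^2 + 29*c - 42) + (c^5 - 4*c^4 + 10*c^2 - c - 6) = 2*c^5 - 2*c^4 - 30*c^3 + 50*c^2 + 28*c - 48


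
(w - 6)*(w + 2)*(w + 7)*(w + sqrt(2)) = w^4 + sqrt(2)*w^3 + 3*w^3 - 40*w^2 + 3*sqrt(2)*w^2 - 84*w - 40*sqrt(2)*w - 84*sqrt(2)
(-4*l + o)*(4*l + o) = -16*l^2 + o^2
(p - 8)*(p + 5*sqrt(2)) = p^2 - 8*p + 5*sqrt(2)*p - 40*sqrt(2)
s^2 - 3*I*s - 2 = (s - 2*I)*(s - I)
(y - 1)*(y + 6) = y^2 + 5*y - 6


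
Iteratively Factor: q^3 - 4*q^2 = (q - 4)*(q^2) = q*(q - 4)*(q)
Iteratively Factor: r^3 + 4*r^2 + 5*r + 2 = (r + 1)*(r^2 + 3*r + 2) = (r + 1)^2*(r + 2)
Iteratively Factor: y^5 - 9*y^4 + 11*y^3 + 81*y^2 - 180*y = (y - 5)*(y^4 - 4*y^3 - 9*y^2 + 36*y) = (y - 5)*(y - 4)*(y^3 - 9*y) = (y - 5)*(y - 4)*(y - 3)*(y^2 + 3*y) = (y - 5)*(y - 4)*(y - 3)*(y + 3)*(y)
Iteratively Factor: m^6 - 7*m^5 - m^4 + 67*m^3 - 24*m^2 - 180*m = (m + 2)*(m^5 - 9*m^4 + 17*m^3 + 33*m^2 - 90*m) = (m - 3)*(m + 2)*(m^4 - 6*m^3 - m^2 + 30*m) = (m - 5)*(m - 3)*(m + 2)*(m^3 - m^2 - 6*m) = m*(m - 5)*(m - 3)*(m + 2)*(m^2 - m - 6) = m*(m - 5)*(m - 3)^2*(m + 2)*(m + 2)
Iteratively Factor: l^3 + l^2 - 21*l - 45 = (l - 5)*(l^2 + 6*l + 9) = (l - 5)*(l + 3)*(l + 3)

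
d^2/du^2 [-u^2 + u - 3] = -2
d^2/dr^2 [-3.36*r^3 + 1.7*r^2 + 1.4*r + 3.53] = 3.4 - 20.16*r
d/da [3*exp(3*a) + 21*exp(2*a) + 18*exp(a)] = (9*exp(2*a) + 42*exp(a) + 18)*exp(a)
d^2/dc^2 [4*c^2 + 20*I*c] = 8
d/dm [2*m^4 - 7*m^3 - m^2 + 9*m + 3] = 8*m^3 - 21*m^2 - 2*m + 9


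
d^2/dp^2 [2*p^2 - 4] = 4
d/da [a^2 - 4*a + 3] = 2*a - 4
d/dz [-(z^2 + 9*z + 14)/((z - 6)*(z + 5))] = 2*(5*z^2 + 44*z + 128)/(z^4 - 2*z^3 - 59*z^2 + 60*z + 900)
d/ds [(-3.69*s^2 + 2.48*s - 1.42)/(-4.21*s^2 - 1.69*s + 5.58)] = (16.6769*s^2 - 53.1368*s + 11.4386)/(17.7241*s^4 + 14.2298*s^3 - 44.1275*s^2 - 18.8604*s + 31.1364)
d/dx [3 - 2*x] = -2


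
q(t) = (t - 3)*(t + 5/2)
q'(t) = 2*t - 1/2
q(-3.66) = 7.73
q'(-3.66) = -7.82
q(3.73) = 4.55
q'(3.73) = 6.96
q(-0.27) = -7.29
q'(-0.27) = -1.04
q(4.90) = 14.06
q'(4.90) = 9.30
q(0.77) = -7.29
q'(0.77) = 1.04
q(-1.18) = -5.52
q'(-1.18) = -2.86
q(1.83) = -5.07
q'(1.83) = 3.16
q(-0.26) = -7.30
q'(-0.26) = -1.02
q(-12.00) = 142.50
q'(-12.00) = -24.50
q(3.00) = 0.00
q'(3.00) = 5.50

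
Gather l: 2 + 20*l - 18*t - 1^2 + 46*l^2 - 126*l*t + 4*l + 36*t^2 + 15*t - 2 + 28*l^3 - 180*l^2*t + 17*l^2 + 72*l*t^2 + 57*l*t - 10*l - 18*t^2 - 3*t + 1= 28*l^3 + l^2*(63 - 180*t) + l*(72*t^2 - 69*t + 14) + 18*t^2 - 6*t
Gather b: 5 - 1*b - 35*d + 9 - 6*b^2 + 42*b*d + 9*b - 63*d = -6*b^2 + b*(42*d + 8) - 98*d + 14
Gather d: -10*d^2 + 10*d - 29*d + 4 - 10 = -10*d^2 - 19*d - 6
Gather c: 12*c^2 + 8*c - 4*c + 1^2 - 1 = 12*c^2 + 4*c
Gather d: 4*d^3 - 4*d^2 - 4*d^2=4*d^3 - 8*d^2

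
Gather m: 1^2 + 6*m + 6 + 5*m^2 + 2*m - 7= 5*m^2 + 8*m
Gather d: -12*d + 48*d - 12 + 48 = 36*d + 36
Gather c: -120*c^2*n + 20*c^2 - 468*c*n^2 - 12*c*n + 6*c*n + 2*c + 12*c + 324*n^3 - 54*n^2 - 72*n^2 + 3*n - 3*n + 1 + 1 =c^2*(20 - 120*n) + c*(-468*n^2 - 6*n + 14) + 324*n^3 - 126*n^2 + 2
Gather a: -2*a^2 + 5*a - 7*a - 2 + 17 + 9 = -2*a^2 - 2*a + 24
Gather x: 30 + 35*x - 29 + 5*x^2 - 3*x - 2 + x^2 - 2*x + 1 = 6*x^2 + 30*x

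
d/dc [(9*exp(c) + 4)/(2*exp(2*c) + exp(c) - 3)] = (-(4*exp(c) + 1)*(9*exp(c) + 4) + 18*exp(2*c) + 9*exp(c) - 27)*exp(c)/(2*exp(2*c) + exp(c) - 3)^2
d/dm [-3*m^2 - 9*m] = -6*m - 9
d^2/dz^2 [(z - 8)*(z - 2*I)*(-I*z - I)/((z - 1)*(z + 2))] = (z^3*(32 - 4*I) + z^2*(72 + 96*I) + z*(264 + 72*I) + 136 + 88*I)/(z^6 + 3*z^5 - 3*z^4 - 11*z^3 + 6*z^2 + 12*z - 8)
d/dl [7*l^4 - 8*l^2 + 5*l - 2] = 28*l^3 - 16*l + 5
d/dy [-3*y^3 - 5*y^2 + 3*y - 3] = -9*y^2 - 10*y + 3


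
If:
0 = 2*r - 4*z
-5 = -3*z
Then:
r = 10/3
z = 5/3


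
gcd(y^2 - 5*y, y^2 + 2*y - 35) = y - 5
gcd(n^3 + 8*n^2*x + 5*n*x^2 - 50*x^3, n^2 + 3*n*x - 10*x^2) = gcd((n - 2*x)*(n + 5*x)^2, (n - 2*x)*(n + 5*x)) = -n^2 - 3*n*x + 10*x^2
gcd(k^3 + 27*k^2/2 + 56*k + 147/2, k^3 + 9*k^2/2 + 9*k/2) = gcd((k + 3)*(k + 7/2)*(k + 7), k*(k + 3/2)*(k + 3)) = k + 3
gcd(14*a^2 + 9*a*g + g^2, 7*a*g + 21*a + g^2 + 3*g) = 7*a + g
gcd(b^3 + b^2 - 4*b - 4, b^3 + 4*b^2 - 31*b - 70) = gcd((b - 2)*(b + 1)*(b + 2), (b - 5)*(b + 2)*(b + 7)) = b + 2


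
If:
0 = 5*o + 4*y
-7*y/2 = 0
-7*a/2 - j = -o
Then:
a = -2*j/7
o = 0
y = 0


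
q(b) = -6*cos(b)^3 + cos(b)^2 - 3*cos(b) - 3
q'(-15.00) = -9.69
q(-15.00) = 2.49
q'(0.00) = 0.00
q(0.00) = -11.00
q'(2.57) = 9.42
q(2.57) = 3.80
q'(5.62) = -7.76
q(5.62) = -7.68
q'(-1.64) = -3.22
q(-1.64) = -2.79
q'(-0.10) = -1.88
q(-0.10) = -10.91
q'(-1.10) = -5.17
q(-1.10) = -4.72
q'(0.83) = 7.27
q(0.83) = -6.41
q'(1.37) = 3.25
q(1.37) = -3.61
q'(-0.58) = -7.63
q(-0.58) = -8.32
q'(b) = 18*sin(b)*cos(b)^2 - 2*sin(b)*cos(b) + 3*sin(b)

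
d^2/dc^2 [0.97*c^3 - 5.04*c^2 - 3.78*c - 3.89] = 5.82*c - 10.08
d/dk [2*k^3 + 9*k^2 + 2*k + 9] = 6*k^2 + 18*k + 2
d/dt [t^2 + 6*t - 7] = 2*t + 6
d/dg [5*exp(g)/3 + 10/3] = 5*exp(g)/3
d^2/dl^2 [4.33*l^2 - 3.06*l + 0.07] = 8.66000000000000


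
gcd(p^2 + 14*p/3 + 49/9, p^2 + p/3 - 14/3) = p + 7/3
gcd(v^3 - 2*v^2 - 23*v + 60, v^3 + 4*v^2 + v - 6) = 1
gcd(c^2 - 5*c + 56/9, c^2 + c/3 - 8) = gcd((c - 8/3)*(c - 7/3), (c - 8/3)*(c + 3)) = c - 8/3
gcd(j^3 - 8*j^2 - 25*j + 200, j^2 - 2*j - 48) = j - 8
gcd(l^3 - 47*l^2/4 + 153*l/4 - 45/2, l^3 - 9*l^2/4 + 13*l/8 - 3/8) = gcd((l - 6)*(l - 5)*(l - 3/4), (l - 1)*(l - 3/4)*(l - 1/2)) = l - 3/4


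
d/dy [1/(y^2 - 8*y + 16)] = 2*(4 - y)/(y^2 - 8*y + 16)^2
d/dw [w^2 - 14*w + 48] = 2*w - 14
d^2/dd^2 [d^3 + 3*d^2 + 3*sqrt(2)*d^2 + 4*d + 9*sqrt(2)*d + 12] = 6*d + 6 + 6*sqrt(2)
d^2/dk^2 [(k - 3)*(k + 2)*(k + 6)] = 6*k + 10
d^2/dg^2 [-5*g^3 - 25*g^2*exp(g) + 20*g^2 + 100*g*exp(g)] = -25*g^2*exp(g) - 30*g + 150*exp(g) + 40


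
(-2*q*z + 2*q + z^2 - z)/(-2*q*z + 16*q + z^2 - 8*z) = (z - 1)/(z - 8)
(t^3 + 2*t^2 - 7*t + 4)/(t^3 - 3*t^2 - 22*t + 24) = (t - 1)/(t - 6)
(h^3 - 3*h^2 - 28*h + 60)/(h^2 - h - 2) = (h^2 - h - 30)/(h + 1)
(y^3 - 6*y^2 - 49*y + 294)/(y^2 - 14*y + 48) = (y^2 - 49)/(y - 8)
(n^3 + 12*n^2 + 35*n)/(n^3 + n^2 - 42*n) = (n + 5)/(n - 6)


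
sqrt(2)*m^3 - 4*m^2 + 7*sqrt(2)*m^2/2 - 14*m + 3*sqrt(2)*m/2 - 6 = (m + 3)*(m - 2*sqrt(2))*(sqrt(2)*m + sqrt(2)/2)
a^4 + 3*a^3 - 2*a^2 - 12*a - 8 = (a - 2)*(a + 1)*(a + 2)^2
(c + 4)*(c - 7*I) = c^2 + 4*c - 7*I*c - 28*I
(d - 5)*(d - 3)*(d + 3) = d^3 - 5*d^2 - 9*d + 45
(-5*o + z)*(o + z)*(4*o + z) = -20*o^3 - 21*o^2*z + z^3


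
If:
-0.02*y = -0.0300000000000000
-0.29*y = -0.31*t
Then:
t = 1.40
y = 1.50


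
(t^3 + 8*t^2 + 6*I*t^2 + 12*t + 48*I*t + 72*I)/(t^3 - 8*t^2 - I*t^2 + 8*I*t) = (t^3 + t^2*(8 + 6*I) + 12*t*(1 + 4*I) + 72*I)/(t*(t^2 + t*(-8 - I) + 8*I))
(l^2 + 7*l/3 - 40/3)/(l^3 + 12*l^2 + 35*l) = (l - 8/3)/(l*(l + 7))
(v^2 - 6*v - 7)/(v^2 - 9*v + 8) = (v^2 - 6*v - 7)/(v^2 - 9*v + 8)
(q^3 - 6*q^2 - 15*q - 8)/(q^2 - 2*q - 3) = (q^2 - 7*q - 8)/(q - 3)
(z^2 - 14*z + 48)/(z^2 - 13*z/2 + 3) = 2*(z - 8)/(2*z - 1)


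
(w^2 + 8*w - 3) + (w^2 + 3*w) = 2*w^2 + 11*w - 3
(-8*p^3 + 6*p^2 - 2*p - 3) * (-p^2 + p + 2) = 8*p^5 - 14*p^4 - 8*p^3 + 13*p^2 - 7*p - 6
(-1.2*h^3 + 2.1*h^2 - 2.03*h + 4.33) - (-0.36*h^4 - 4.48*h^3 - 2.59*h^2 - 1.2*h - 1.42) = 0.36*h^4 + 3.28*h^3 + 4.69*h^2 - 0.83*h + 5.75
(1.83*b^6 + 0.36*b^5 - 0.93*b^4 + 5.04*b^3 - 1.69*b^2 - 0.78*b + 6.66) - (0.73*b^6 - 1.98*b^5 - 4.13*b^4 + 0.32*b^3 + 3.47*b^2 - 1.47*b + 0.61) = 1.1*b^6 + 2.34*b^5 + 3.2*b^4 + 4.72*b^3 - 5.16*b^2 + 0.69*b + 6.05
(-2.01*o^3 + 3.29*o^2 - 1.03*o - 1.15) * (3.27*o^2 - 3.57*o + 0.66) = -6.5727*o^5 + 17.934*o^4 - 16.44*o^3 + 2.088*o^2 + 3.4257*o - 0.759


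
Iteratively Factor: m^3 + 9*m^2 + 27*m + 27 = (m + 3)*(m^2 + 6*m + 9) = (m + 3)^2*(m + 3)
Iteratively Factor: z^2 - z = (z)*(z - 1)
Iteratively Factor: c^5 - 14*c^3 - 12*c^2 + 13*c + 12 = (c - 1)*(c^4 + c^3 - 13*c^2 - 25*c - 12) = (c - 1)*(c + 3)*(c^3 - 2*c^2 - 7*c - 4) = (c - 1)*(c + 1)*(c + 3)*(c^2 - 3*c - 4) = (c - 1)*(c + 1)^2*(c + 3)*(c - 4)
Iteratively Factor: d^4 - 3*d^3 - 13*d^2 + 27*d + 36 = (d + 3)*(d^3 - 6*d^2 + 5*d + 12) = (d - 4)*(d + 3)*(d^2 - 2*d - 3) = (d - 4)*(d + 1)*(d + 3)*(d - 3)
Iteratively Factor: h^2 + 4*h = (h)*(h + 4)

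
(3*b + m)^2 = 9*b^2 + 6*b*m + m^2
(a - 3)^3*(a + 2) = a^4 - 7*a^3 + 9*a^2 + 27*a - 54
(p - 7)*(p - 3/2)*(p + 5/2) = p^3 - 6*p^2 - 43*p/4 + 105/4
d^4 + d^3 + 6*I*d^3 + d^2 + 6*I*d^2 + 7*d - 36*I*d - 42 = (d - 2)*(d + 3)*(d - I)*(d + 7*I)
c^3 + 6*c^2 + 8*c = c*(c + 2)*(c + 4)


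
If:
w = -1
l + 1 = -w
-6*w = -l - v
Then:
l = 0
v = -6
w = -1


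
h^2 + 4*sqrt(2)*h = h*(h + 4*sqrt(2))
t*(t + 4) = t^2 + 4*t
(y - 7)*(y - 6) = y^2 - 13*y + 42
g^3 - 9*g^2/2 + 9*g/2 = g*(g - 3)*(g - 3/2)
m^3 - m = m*(m - 1)*(m + 1)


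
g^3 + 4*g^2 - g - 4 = (g - 1)*(g + 1)*(g + 4)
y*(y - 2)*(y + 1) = y^3 - y^2 - 2*y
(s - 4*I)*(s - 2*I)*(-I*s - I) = -I*s^3 - 6*s^2 - I*s^2 - 6*s + 8*I*s + 8*I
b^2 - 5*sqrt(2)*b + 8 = (b - 4*sqrt(2))*(b - sqrt(2))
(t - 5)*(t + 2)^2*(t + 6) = t^4 + 5*t^3 - 22*t^2 - 116*t - 120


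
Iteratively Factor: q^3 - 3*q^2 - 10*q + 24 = (q - 2)*(q^2 - q - 12) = (q - 2)*(q + 3)*(q - 4)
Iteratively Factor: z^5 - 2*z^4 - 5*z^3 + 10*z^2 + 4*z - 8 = (z - 1)*(z^4 - z^3 - 6*z^2 + 4*z + 8) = (z - 2)*(z - 1)*(z^3 + z^2 - 4*z - 4) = (z - 2)*(z - 1)*(z + 2)*(z^2 - z - 2) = (z - 2)^2*(z - 1)*(z + 2)*(z + 1)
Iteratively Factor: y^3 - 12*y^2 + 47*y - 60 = (y - 3)*(y^2 - 9*y + 20) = (y - 5)*(y - 3)*(y - 4)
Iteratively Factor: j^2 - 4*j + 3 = (j - 3)*(j - 1)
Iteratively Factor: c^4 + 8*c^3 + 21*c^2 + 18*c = (c + 3)*(c^3 + 5*c^2 + 6*c) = (c + 2)*(c + 3)*(c^2 + 3*c) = c*(c + 2)*(c + 3)*(c + 3)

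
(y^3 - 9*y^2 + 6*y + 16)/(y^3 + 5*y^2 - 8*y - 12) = (y - 8)/(y + 6)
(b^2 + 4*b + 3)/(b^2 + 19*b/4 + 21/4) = 4*(b + 1)/(4*b + 7)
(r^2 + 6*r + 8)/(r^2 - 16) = (r + 2)/(r - 4)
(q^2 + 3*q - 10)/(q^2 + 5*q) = (q - 2)/q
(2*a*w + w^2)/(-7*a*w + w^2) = (2*a + w)/(-7*a + w)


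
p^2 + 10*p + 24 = (p + 4)*(p + 6)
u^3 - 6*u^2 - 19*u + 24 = (u - 8)*(u - 1)*(u + 3)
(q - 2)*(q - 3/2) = q^2 - 7*q/2 + 3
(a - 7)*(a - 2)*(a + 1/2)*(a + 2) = a^4 - 13*a^3/2 - 15*a^2/2 + 26*a + 14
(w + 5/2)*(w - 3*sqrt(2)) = w^2 - 3*sqrt(2)*w + 5*w/2 - 15*sqrt(2)/2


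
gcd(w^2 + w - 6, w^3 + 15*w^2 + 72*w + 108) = w + 3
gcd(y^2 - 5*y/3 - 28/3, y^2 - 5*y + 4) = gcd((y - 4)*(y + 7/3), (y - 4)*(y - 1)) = y - 4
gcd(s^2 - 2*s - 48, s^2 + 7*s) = 1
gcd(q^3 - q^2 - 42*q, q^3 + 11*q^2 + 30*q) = q^2 + 6*q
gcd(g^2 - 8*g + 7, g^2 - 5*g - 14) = g - 7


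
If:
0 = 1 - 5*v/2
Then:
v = 2/5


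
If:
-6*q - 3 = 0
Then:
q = -1/2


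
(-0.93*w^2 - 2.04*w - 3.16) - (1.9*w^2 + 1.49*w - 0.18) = -2.83*w^2 - 3.53*w - 2.98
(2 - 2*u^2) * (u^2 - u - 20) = -2*u^4 + 2*u^3 + 42*u^2 - 2*u - 40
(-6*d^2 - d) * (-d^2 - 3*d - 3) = 6*d^4 + 19*d^3 + 21*d^2 + 3*d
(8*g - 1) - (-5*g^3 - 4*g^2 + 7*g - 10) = 5*g^3 + 4*g^2 + g + 9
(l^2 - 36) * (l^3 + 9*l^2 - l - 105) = l^5 + 9*l^4 - 37*l^3 - 429*l^2 + 36*l + 3780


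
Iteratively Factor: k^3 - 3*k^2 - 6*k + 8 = (k - 4)*(k^2 + k - 2) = (k - 4)*(k + 2)*(k - 1)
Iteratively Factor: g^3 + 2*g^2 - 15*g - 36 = (g - 4)*(g^2 + 6*g + 9) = (g - 4)*(g + 3)*(g + 3)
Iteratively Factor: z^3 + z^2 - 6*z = (z - 2)*(z^2 + 3*z) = (z - 2)*(z + 3)*(z)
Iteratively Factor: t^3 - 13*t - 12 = (t + 1)*(t^2 - t - 12) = (t - 4)*(t + 1)*(t + 3)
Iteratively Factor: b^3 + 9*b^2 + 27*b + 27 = (b + 3)*(b^2 + 6*b + 9) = (b + 3)^2*(b + 3)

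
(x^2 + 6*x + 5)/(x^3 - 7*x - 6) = (x + 5)/(x^2 - x - 6)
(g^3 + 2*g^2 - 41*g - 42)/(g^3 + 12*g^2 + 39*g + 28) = (g - 6)/(g + 4)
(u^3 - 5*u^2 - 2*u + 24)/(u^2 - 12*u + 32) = (u^2 - u - 6)/(u - 8)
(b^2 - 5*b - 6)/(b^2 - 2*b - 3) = (b - 6)/(b - 3)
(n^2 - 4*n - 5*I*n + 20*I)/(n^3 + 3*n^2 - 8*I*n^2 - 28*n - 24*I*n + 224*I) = (n - 5*I)/(n^2 + n*(7 - 8*I) - 56*I)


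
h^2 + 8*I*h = h*(h + 8*I)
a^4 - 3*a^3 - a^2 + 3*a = a*(a - 3)*(a - 1)*(a + 1)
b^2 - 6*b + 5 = (b - 5)*(b - 1)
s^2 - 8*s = s*(s - 8)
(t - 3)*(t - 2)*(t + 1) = t^3 - 4*t^2 + t + 6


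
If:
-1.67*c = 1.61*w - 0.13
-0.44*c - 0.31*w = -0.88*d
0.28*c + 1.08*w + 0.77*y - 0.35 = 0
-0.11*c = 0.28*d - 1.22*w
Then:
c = 0.06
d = 0.04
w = 0.01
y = 0.41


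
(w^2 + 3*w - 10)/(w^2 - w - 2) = (w + 5)/(w + 1)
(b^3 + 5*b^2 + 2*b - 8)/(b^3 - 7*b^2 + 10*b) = (b^3 + 5*b^2 + 2*b - 8)/(b*(b^2 - 7*b + 10))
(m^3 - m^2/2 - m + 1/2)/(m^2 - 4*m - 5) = (2*m^2 - 3*m + 1)/(2*(m - 5))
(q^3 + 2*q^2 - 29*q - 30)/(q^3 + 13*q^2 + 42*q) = (q^2 - 4*q - 5)/(q*(q + 7))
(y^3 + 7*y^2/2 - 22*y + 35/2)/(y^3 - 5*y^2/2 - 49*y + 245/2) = (y - 1)/(y - 7)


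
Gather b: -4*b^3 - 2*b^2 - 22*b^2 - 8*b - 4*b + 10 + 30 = -4*b^3 - 24*b^2 - 12*b + 40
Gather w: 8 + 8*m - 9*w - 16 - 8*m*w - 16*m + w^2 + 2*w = -8*m + w^2 + w*(-8*m - 7) - 8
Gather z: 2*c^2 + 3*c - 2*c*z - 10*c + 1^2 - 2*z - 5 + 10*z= 2*c^2 - 7*c + z*(8 - 2*c) - 4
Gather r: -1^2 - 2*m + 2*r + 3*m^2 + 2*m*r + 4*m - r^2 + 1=3*m^2 + 2*m - r^2 + r*(2*m + 2)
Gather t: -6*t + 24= 24 - 6*t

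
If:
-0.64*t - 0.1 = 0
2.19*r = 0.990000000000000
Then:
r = 0.45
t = -0.16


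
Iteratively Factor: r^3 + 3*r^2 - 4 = (r + 2)*(r^2 + r - 2) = (r - 1)*(r + 2)*(r + 2)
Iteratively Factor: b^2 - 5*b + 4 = (b - 1)*(b - 4)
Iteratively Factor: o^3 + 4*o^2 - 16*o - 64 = (o - 4)*(o^2 + 8*o + 16) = (o - 4)*(o + 4)*(o + 4)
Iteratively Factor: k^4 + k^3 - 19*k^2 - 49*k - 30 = (k + 2)*(k^3 - k^2 - 17*k - 15) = (k + 1)*(k + 2)*(k^2 - 2*k - 15) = (k + 1)*(k + 2)*(k + 3)*(k - 5)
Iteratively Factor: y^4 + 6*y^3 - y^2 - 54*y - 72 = (y + 4)*(y^3 + 2*y^2 - 9*y - 18) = (y + 3)*(y + 4)*(y^2 - y - 6) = (y - 3)*(y + 3)*(y + 4)*(y + 2)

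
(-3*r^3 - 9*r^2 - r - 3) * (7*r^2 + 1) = -21*r^5 - 63*r^4 - 10*r^3 - 30*r^2 - r - 3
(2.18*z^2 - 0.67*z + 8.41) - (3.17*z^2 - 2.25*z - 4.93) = -0.99*z^2 + 1.58*z + 13.34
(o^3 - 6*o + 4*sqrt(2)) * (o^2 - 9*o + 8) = o^5 - 9*o^4 + 2*o^3 + 4*sqrt(2)*o^2 + 54*o^2 - 36*sqrt(2)*o - 48*o + 32*sqrt(2)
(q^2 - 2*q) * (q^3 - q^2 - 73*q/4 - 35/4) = q^5 - 3*q^4 - 65*q^3/4 + 111*q^2/4 + 35*q/2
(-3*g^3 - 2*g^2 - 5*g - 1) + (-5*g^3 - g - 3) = -8*g^3 - 2*g^2 - 6*g - 4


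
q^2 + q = q*(q + 1)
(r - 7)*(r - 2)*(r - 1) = r^3 - 10*r^2 + 23*r - 14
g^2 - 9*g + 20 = (g - 5)*(g - 4)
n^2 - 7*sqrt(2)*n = n*(n - 7*sqrt(2))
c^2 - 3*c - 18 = (c - 6)*(c + 3)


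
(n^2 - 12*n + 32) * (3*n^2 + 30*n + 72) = 3*n^4 - 6*n^3 - 192*n^2 + 96*n + 2304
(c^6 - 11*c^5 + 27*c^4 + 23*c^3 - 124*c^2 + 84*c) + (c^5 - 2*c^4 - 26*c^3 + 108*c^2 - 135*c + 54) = c^6 - 10*c^5 + 25*c^4 - 3*c^3 - 16*c^2 - 51*c + 54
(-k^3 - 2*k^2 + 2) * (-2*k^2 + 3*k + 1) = 2*k^5 + k^4 - 7*k^3 - 6*k^2 + 6*k + 2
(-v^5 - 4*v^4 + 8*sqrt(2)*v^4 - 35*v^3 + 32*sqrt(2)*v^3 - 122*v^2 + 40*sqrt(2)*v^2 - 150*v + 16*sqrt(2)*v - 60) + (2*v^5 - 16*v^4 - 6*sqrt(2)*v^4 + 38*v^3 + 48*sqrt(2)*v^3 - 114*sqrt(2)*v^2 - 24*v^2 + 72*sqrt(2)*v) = v^5 - 20*v^4 + 2*sqrt(2)*v^4 + 3*v^3 + 80*sqrt(2)*v^3 - 146*v^2 - 74*sqrt(2)*v^2 - 150*v + 88*sqrt(2)*v - 60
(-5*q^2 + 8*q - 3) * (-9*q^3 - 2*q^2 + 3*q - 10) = 45*q^5 - 62*q^4 - 4*q^3 + 80*q^2 - 89*q + 30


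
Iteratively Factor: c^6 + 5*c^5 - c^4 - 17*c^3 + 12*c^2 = (c)*(c^5 + 5*c^4 - c^3 - 17*c^2 + 12*c) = c*(c - 1)*(c^4 + 6*c^3 + 5*c^2 - 12*c) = c*(c - 1)^2*(c^3 + 7*c^2 + 12*c) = c*(c - 1)^2*(c + 4)*(c^2 + 3*c) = c*(c - 1)^2*(c + 3)*(c + 4)*(c)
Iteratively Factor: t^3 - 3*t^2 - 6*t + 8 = (t + 2)*(t^2 - 5*t + 4) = (t - 1)*(t + 2)*(t - 4)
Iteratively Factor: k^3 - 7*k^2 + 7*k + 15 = (k - 3)*(k^2 - 4*k - 5) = (k - 5)*(k - 3)*(k + 1)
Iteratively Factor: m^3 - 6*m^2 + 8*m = (m - 4)*(m^2 - 2*m) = m*(m - 4)*(m - 2)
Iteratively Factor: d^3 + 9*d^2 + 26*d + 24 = (d + 3)*(d^2 + 6*d + 8) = (d + 3)*(d + 4)*(d + 2)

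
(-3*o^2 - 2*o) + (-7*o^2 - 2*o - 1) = -10*o^2 - 4*o - 1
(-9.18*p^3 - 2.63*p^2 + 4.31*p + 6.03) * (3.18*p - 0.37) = -29.1924*p^4 - 4.9668*p^3 + 14.6789*p^2 + 17.5807*p - 2.2311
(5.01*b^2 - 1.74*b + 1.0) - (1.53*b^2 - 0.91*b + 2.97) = 3.48*b^2 - 0.83*b - 1.97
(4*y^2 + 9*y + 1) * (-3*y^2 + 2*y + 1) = -12*y^4 - 19*y^3 + 19*y^2 + 11*y + 1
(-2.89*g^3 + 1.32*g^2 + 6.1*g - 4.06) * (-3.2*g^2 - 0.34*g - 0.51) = 9.248*g^5 - 3.2414*g^4 - 18.4949*g^3 + 10.2448*g^2 - 1.7306*g + 2.0706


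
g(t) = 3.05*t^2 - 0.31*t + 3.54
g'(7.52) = 45.56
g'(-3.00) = -18.61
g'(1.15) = 6.70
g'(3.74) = 22.50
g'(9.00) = 54.59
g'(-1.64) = -10.31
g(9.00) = 247.80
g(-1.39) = 9.86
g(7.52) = 173.69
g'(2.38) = 14.21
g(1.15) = 7.22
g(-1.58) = 11.64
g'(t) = 6.1*t - 0.31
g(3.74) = 45.04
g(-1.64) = 12.25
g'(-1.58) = -9.95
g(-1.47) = 10.59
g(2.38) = 20.08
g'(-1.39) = -8.79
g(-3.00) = 31.92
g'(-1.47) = -9.28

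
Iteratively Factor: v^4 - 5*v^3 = (v - 5)*(v^3) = v*(v - 5)*(v^2) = v^2*(v - 5)*(v)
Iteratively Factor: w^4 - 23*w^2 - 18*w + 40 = (w + 4)*(w^3 - 4*w^2 - 7*w + 10) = (w + 2)*(w + 4)*(w^2 - 6*w + 5) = (w - 5)*(w + 2)*(w + 4)*(w - 1)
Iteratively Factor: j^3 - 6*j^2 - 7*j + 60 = (j - 4)*(j^2 - 2*j - 15) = (j - 5)*(j - 4)*(j + 3)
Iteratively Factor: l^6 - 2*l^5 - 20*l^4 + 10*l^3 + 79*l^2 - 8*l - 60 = (l + 2)*(l^5 - 4*l^4 - 12*l^3 + 34*l^2 + 11*l - 30) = (l + 1)*(l + 2)*(l^4 - 5*l^3 - 7*l^2 + 41*l - 30) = (l + 1)*(l + 2)*(l + 3)*(l^3 - 8*l^2 + 17*l - 10) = (l - 1)*(l + 1)*(l + 2)*(l + 3)*(l^2 - 7*l + 10) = (l - 2)*(l - 1)*(l + 1)*(l + 2)*(l + 3)*(l - 5)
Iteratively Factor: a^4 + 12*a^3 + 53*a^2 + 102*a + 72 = (a + 3)*(a^3 + 9*a^2 + 26*a + 24) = (a + 3)*(a + 4)*(a^2 + 5*a + 6) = (a + 3)^2*(a + 4)*(a + 2)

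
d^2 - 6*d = d*(d - 6)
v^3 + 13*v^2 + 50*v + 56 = (v + 2)*(v + 4)*(v + 7)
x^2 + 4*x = x*(x + 4)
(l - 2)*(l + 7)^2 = l^3 + 12*l^2 + 21*l - 98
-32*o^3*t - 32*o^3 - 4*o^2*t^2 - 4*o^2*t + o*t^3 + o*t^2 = (-8*o + t)*(4*o + t)*(o*t + o)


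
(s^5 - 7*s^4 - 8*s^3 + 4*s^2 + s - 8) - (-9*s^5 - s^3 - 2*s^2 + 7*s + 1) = 10*s^5 - 7*s^4 - 7*s^3 + 6*s^2 - 6*s - 9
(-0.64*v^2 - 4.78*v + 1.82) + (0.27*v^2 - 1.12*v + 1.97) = -0.37*v^2 - 5.9*v + 3.79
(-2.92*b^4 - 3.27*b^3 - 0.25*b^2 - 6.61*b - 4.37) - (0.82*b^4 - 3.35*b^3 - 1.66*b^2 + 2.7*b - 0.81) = -3.74*b^4 + 0.0800000000000001*b^3 + 1.41*b^2 - 9.31*b - 3.56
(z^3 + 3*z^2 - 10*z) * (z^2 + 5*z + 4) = z^5 + 8*z^4 + 9*z^3 - 38*z^2 - 40*z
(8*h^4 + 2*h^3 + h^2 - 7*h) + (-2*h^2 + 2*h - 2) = 8*h^4 + 2*h^3 - h^2 - 5*h - 2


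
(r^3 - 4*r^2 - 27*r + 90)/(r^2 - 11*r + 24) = (r^2 - r - 30)/(r - 8)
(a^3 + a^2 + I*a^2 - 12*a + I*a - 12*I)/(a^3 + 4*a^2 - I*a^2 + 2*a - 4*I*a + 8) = (a - 3)/(a - 2*I)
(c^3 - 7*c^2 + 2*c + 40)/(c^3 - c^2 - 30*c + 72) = (c^2 - 3*c - 10)/(c^2 + 3*c - 18)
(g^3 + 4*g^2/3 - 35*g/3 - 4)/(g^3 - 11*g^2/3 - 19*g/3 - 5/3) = (g^2 + g - 12)/(g^2 - 4*g - 5)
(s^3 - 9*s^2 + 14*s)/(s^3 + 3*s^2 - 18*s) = (s^2 - 9*s + 14)/(s^2 + 3*s - 18)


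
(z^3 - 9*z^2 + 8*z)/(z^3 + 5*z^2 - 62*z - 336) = z*(z - 1)/(z^2 + 13*z + 42)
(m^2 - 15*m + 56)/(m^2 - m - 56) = (m - 7)/(m + 7)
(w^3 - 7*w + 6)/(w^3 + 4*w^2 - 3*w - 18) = (w - 1)/(w + 3)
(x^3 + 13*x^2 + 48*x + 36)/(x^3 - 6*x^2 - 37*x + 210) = (x^2 + 7*x + 6)/(x^2 - 12*x + 35)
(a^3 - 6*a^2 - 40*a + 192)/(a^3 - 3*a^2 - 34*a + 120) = (a - 8)/(a - 5)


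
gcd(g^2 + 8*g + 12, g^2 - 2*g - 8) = g + 2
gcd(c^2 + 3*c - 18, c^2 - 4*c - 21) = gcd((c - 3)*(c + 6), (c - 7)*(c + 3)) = 1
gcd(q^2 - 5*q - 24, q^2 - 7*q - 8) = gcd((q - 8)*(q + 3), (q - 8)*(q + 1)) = q - 8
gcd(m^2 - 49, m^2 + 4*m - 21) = m + 7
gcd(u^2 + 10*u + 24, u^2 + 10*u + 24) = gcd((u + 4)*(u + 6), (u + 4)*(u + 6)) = u^2 + 10*u + 24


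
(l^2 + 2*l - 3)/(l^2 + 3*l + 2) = (l^2 + 2*l - 3)/(l^2 + 3*l + 2)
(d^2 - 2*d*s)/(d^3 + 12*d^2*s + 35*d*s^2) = (d - 2*s)/(d^2 + 12*d*s + 35*s^2)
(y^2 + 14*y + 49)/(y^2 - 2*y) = (y^2 + 14*y + 49)/(y*(y - 2))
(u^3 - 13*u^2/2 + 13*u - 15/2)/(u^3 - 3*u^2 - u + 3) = (u - 5/2)/(u + 1)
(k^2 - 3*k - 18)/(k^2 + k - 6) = (k - 6)/(k - 2)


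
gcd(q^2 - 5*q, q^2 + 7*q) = q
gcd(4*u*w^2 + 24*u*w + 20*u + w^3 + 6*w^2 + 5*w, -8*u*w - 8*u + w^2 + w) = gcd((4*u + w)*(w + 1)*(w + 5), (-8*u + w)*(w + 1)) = w + 1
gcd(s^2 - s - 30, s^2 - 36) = s - 6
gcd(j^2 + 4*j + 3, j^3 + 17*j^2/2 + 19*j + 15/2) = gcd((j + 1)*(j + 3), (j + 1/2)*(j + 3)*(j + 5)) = j + 3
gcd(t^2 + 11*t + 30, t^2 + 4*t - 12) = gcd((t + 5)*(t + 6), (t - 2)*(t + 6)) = t + 6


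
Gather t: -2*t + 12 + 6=18 - 2*t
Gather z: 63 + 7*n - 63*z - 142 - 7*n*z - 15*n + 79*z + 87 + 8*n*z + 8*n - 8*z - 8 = z*(n + 8)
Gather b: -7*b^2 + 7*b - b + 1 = -7*b^2 + 6*b + 1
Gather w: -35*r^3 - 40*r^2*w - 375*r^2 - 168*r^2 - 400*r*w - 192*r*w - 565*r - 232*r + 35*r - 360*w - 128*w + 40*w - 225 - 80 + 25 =-35*r^3 - 543*r^2 - 762*r + w*(-40*r^2 - 592*r - 448) - 280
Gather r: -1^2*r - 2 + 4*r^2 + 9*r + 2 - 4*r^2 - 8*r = 0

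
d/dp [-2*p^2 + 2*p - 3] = 2 - 4*p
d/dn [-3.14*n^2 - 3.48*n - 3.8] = -6.28*n - 3.48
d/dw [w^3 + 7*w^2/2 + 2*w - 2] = 3*w^2 + 7*w + 2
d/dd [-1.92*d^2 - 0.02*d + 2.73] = -3.84*d - 0.02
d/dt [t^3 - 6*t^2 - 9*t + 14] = 3*t^2 - 12*t - 9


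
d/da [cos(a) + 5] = -sin(a)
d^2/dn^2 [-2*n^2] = -4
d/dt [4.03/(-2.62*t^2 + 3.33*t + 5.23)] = (21.1172*t - 13.4199)/(-2.62*t^2 + 3.33*t + 5.23)^2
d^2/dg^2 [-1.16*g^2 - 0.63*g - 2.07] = -2.32000000000000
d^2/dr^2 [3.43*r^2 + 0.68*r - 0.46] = 6.86000000000000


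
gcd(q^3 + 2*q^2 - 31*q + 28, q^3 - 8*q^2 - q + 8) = q - 1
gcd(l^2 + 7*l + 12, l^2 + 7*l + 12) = l^2 + 7*l + 12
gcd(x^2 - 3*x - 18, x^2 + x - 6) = x + 3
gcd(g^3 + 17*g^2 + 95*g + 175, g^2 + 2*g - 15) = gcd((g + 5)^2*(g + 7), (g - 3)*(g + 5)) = g + 5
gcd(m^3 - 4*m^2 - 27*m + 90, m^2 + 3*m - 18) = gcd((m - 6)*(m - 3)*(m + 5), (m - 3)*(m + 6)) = m - 3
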